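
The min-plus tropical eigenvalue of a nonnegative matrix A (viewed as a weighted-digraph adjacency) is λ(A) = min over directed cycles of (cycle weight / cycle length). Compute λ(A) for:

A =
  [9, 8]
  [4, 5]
λ(A) = 5

Enumerate directed cycles and compute their means (weight / length). Sample:
  cycle 0 → 0: weight = 9, length = 1, mean = 9/1 ≈ 9.000
  cycle 1 → 1: weight = 5, length = 1, mean = 5/1 ≈ 5.000
  cycle 0 → 1 → 0: weight = 12, length = 2, mean = 12/2 ≈ 6.000
  cycle 1 → 0 → 1: weight = 12, length = 2, mean = 12/2 ≈ 6.000
Minimum mean = 5.000, attained e.g. along the cycle 1 → 1 with weight 5 and length 1. So λ(A) = 5/1 = 5.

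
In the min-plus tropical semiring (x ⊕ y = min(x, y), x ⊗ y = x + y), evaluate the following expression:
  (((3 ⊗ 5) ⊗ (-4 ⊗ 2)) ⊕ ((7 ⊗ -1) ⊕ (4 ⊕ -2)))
(((3 ⊗ 5) ⊗ (-4 ⊗ 2)) ⊕ ((7 ⊗ -1) ⊕ (4 ⊕ -2))) = -2

Expand innermost to outermost. Recall ⊕ takes the minimum of its arguments and ⊗ takes their sum. Working out the expression (((3 ⊗ 5) ⊗ (-4 ⊗ 2)) ⊕ ((7 ⊗ -1) ⊕ (4 ⊕ -2))) gives -2.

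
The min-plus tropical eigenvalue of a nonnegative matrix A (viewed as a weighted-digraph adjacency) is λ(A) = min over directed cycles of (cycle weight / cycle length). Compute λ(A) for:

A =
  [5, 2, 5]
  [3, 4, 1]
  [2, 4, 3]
λ(A) = 5/3

Enumerate directed cycles and compute their means (weight / length). Sample:
  cycle 0 → 0: weight = 5, length = 1, mean = 5/1 ≈ 5.000
  cycle 1 → 1: weight = 4, length = 1, mean = 4/1 ≈ 4.000
  cycle 2 → 2: weight = 3, length = 1, mean = 3/1 ≈ 3.000
  cycle 0 → 1 → 0: weight = 5, length = 2, mean = 5/2 ≈ 2.500
  cycle 0 → 2 → 0: weight = 7, length = 2, mean = 7/2 ≈ 3.500
  cycle 1 → 0 → 1: weight = 5, length = 2, mean = 5/2 ≈ 2.500
Minimum mean = 1.667, attained e.g. along the cycle 0 → 1 → 2 → 0 with weight 5 and length 3. So λ(A) = 5/3 = 5/3.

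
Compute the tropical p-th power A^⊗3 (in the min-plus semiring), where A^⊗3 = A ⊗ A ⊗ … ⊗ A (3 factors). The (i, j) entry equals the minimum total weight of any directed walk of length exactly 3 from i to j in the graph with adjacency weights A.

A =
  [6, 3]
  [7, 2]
A^⊗3 =
  [12, 7]
  [11, 6]

Each entry (A^⊗3)_ij equals the minimum over all length-3 walks i = v_0 → v_1 → … → v_3 = j of Σ_t A[v_t][v_{t+1}]. For example, for (i, j) = (0, 1) we minimise over 4 possible intermediate vertex sequences; the minimum is 7, attained along the walk 0 → 1 → 1 → 1.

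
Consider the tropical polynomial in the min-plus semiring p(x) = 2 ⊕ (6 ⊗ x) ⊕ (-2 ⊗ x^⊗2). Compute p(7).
p(7) = 2

A tropical monomial a ⊗ x^⊗i evaluates to a + i · x. Evaluating each term at x = 7:
  Term 0 contributes 2 + 0 · 7 = 2
  Term 1 contributes 6 + 1 · 7 = 13
  Term 2 contributes -2 + 2 · 7 = 12
p(7) = ⊕ of these = min[2, 13, 12] = 2.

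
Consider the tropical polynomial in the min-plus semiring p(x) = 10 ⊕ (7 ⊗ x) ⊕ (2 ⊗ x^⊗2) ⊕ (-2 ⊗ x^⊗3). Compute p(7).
p(7) = 10

A tropical monomial a ⊗ x^⊗i evaluates to a + i · x. Evaluating each term at x = 7:
  Term 0 contributes 10 + 0 · 7 = 10
  Term 1 contributes 7 + 1 · 7 = 14
  Term 2 contributes 2 + 2 · 7 = 16
  Term 3 contributes -2 + 3 · 7 = 19
p(7) = ⊕ of these = min[10, 14, 16, 19] = 10.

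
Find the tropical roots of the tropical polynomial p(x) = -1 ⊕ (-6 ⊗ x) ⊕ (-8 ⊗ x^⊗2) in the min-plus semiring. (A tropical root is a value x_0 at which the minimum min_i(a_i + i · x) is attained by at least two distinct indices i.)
Roots: {2, 5}

Each tropical root is a break point of the lower envelope of the lines y = a_i + i · x (there are 3 lines, with slopes 0, 1, ..., 2). Only the lines that attain the minimum somewhere contribute to roots; other lines are dominated. Here the surviving (envelope) indices are i = 2, i = 1, i = 0.
Intersections between consecutive envelope lines give the roots: for adjacent envelope indices i < j the intersection is x = (a_i − a_j) / (j − i). Reading off the sorted break points: {2, 5}.
Verification: at each break x_0, at least two indices attain the minimum of min_i(a_i + i · x_0).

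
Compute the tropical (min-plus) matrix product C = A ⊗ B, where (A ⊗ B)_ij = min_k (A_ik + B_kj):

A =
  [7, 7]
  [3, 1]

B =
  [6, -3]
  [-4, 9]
A ⊗ B =
  [3, 4]
  [-3, 0]

Apply the min-plus product entry-by-entry:
  C[0][0] = min over k of (A[0][0] + B[0][0] = 7 + 6 = 13, A[0][1] + B[1][0] = 7 + -4 = 3) = 3 (attained at k = 1)
  C[0][1] = min over k of (A[0][0] + B[0][1] = 7 + -3 = 4, A[0][1] + B[1][1] = 7 + 9 = 16) = 4 (attained at k = 0)
  C[1][0] = min over k of (A[1][0] + B[0][0] = 3 + 6 = 9, A[1][1] + B[1][0] = 1 + -4 = -3) = -3 (attained at k = 1)
  C[1][1] = min over k of (A[1][0] + B[0][1] = 3 + -3 = 0, A[1][1] + B[1][1] = 1 + 9 = 10) = 0 (attained at k = 0)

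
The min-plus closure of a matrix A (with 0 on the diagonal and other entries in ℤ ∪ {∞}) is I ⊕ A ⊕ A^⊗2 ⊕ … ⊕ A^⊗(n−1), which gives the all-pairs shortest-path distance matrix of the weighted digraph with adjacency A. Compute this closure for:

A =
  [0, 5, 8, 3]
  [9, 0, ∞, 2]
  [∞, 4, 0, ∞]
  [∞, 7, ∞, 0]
Closure =
  [0, 5, 8, 3]
  [9, 0, 17, 2]
  [13, 4, 0, 6]
  [16, 7, 24, 0]

This is the Floyd-Warshall all-pairs shortest-path computation. For each intermediate vertex k = 0, 1, …, 3, update dist[i][j] ← min(dist[i][j], dist[i][k] + dist[k][j]). The final matrix gives, for each (i, j), the minimum total weight of any directed path from i to j (possibly empty when i = j).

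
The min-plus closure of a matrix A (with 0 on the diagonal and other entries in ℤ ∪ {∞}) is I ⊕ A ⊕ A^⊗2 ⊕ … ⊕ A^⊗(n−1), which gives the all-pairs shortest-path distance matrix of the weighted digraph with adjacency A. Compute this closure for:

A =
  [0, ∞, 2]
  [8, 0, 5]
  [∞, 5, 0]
Closure =
  [0, 7, 2]
  [8, 0, 5]
  [13, 5, 0]

This is the Floyd-Warshall all-pairs shortest-path computation. For each intermediate vertex k = 0, 1, …, 2, update dist[i][j] ← min(dist[i][j], dist[i][k] + dist[k][j]). The final matrix gives, for each (i, j), the minimum total weight of any directed path from i to j (possibly empty when i = j).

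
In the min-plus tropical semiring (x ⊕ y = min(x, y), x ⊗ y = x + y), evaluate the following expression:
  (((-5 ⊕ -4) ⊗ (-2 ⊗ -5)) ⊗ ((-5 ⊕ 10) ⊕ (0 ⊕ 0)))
(((-5 ⊕ -4) ⊗ (-2 ⊗ -5)) ⊗ ((-5 ⊕ 10) ⊕ (0 ⊕ 0))) = -17

Expand innermost to outermost. Recall ⊕ takes the minimum of its arguments and ⊗ takes their sum. Working out the expression (((-5 ⊕ -4) ⊗ (-2 ⊗ -5)) ⊗ ((-5 ⊕ 10) ⊕ (0 ⊕ 0))) gives -17.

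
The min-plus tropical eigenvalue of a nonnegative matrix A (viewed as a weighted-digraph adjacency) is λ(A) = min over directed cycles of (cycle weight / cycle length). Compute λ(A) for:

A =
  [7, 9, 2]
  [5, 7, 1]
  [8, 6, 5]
λ(A) = 7/2

Enumerate directed cycles and compute their means (weight / length). Sample:
  cycle 0 → 0: weight = 7, length = 1, mean = 7/1 ≈ 7.000
  cycle 1 → 1: weight = 7, length = 1, mean = 7/1 ≈ 7.000
  cycle 2 → 2: weight = 5, length = 1, mean = 5/1 ≈ 5.000
  cycle 0 → 1 → 0: weight = 14, length = 2, mean = 14/2 ≈ 7.000
  cycle 0 → 2 → 0: weight = 10, length = 2, mean = 10/2 ≈ 5.000
  cycle 1 → 0 → 1: weight = 14, length = 2, mean = 14/2 ≈ 7.000
Minimum mean = 3.500, attained e.g. along the cycle 1 → 2 → 1 with weight 7 and length 2. So λ(A) = 7/2 = 7/2.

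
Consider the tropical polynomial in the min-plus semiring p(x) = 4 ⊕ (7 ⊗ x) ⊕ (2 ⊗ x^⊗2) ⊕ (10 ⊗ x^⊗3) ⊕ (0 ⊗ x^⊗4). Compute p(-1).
p(-1) = -4

A tropical monomial a ⊗ x^⊗i evaluates to a + i · x. Evaluating each term at x = -1:
  Term 0 contributes 4 + 0 · -1 = 4
  Term 1 contributes 7 + 1 · -1 = 6
  Term 2 contributes 2 + 2 · -1 = 0
  Term 3 contributes 10 + 3 · -1 = 7
  Term 4 contributes 0 + 4 · -1 = -4
p(-1) = ⊕ of these = min[4, 6, 0, 7, -4] = -4.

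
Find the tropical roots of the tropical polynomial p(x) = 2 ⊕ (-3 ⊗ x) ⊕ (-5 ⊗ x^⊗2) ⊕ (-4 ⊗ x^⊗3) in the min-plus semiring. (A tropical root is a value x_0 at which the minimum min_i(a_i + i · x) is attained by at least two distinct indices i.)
Roots: {-1, 2, 5}

Each tropical root is a break point of the lower envelope of the lines y = a_i + i · x (there are 4 lines, with slopes 0, 1, ..., 3). Only the lines that attain the minimum somewhere contribute to roots; other lines are dominated. Here the surviving (envelope) indices are i = 3, i = 2, i = 1, i = 0.
Intersections between consecutive envelope lines give the roots: for adjacent envelope indices i < j the intersection is x = (a_i − a_j) / (j − i). Reading off the sorted break points: {-1, 2, 5}.
Verification: at each break x_0, at least two indices attain the minimum of min_i(a_i + i · x_0).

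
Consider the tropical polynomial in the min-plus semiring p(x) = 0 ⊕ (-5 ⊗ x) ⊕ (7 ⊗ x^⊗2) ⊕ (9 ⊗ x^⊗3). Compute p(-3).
p(-3) = -8

A tropical monomial a ⊗ x^⊗i evaluates to a + i · x. Evaluating each term at x = -3:
  Term 0 contributes 0 + 0 · -3 = 0
  Term 1 contributes -5 + 1 · -3 = -8
  Term 2 contributes 7 + 2 · -3 = 1
  Term 3 contributes 9 + 3 · -3 = 0
p(-3) = ⊕ of these = min[0, -8, 1, 0] = -8.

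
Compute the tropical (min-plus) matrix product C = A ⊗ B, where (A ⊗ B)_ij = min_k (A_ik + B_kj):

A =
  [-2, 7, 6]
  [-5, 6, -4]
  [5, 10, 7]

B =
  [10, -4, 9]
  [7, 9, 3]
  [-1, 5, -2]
A ⊗ B =
  [5, -6, 4]
  [-5, -9, -6]
  [6, 1, 5]

Apply the min-plus product entry-by-entry:
  C[0][0] = min over k of (A[0][0] + B[0][0] = -2 + 10 = 8, A[0][1] + B[1][0] = 7 + 7 = 14, A[0][2] + B[2][0] = 6 + -1 = 5) = 5 (attained at k = 2)
  C[0][1] = min over k of (A[0][0] + B[0][1] = -2 + -4 = -6, A[0][1] + B[1][1] = 7 + 9 = 16, A[0][2] + B[2][1] = 6 + 5 = 11) = -6 (attained at k = 0)
  C[0][2] = min over k of (A[0][0] + B[0][2] = -2 + 9 = 7, A[0][1] + B[1][2] = 7 + 3 = 10, A[0][2] + B[2][2] = 6 + -2 = 4) = 4 (attained at k = 2)
  C[1][0] = min over k of (A[1][0] + B[0][0] = -5 + 10 = 5, A[1][1] + B[1][0] = 6 + 7 = 13, A[1][2] + B[2][0] = -4 + -1 = -5) = -5 (attained at k = 2)
  C[1][1] = min over k of (A[1][0] + B[0][1] = -5 + -4 = -9, A[1][1] + B[1][1] = 6 + 9 = 15, A[1][2] + B[2][1] = -4 + 5 = 1) = -9 (attained at k = 0)
  C[1][2] = min over k of (A[1][0] + B[0][2] = -5 + 9 = 4, A[1][1] + B[1][2] = 6 + 3 = 9, A[1][2] + B[2][2] = -4 + -2 = -6) = -6 (attained at k = 2)
  C[2][0] = min over k of (A[2][0] + B[0][0] = 5 + 10 = 15, A[2][1] + B[1][0] = 10 + 7 = 17, A[2][2] + B[2][0] = 7 + -1 = 6) = 6 (attained at k = 2)
  C[2][1] = min over k of (A[2][0] + B[0][1] = 5 + -4 = 1, A[2][1] + B[1][1] = 10 + 9 = 19, A[2][2] + B[2][1] = 7 + 5 = 12) = 1 (attained at k = 0)
  C[2][2] = min over k of (A[2][0] + B[0][2] = 5 + 9 = 14, A[2][1] + B[1][2] = 10 + 3 = 13, A[2][2] + B[2][2] = 7 + -2 = 5) = 5 (attained at k = 2)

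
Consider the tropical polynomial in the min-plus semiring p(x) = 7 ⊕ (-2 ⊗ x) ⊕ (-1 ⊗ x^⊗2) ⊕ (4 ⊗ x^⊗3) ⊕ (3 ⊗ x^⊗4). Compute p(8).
p(8) = 6

A tropical monomial a ⊗ x^⊗i evaluates to a + i · x. Evaluating each term at x = 8:
  Term 0 contributes 7 + 0 · 8 = 7
  Term 1 contributes -2 + 1 · 8 = 6
  Term 2 contributes -1 + 2 · 8 = 15
  Term 3 contributes 4 + 3 · 8 = 28
  Term 4 contributes 3 + 4 · 8 = 35
p(8) = ⊕ of these = min[7, 6, 15, 28, 35] = 6.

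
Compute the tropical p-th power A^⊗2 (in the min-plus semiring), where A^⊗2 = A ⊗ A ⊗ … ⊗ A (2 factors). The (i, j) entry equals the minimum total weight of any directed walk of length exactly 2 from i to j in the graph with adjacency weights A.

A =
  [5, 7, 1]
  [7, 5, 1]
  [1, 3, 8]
A^⊗2 =
  [2, 4, 6]
  [2, 4, 6]
  [6, 8, 2]

Each entry (A^⊗2)_ij equals the minimum over all length-2 walks i = v_0 → v_1 → … → v_2 = j of Σ_t A[v_t][v_{t+1}]. For example, for (i, j) = (0, 2) we minimise over 3 possible intermediate vertex sequences; the minimum is 6, attained along the walk 0 → 0 → 2.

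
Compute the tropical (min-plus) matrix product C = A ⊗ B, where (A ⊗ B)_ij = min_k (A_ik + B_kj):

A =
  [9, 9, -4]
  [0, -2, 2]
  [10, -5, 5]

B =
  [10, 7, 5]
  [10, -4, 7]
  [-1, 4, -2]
A ⊗ B =
  [-5, 0, -6]
  [1, -6, 0]
  [4, -9, 2]

Apply the min-plus product entry-by-entry:
  C[0][0] = min over k of (A[0][0] + B[0][0] = 9 + 10 = 19, A[0][1] + B[1][0] = 9 + 10 = 19, A[0][2] + B[2][0] = -4 + -1 = -5) = -5 (attained at k = 2)
  C[0][1] = min over k of (A[0][0] + B[0][1] = 9 + 7 = 16, A[0][1] + B[1][1] = 9 + -4 = 5, A[0][2] + B[2][1] = -4 + 4 = 0) = 0 (attained at k = 2)
  C[0][2] = min over k of (A[0][0] + B[0][2] = 9 + 5 = 14, A[0][1] + B[1][2] = 9 + 7 = 16, A[0][2] + B[2][2] = -4 + -2 = -6) = -6 (attained at k = 2)
  C[1][0] = min over k of (A[1][0] + B[0][0] = 0 + 10 = 10, A[1][1] + B[1][0] = -2 + 10 = 8, A[1][2] + B[2][0] = 2 + -1 = 1) = 1 (attained at k = 2)
  C[1][1] = min over k of (A[1][0] + B[0][1] = 0 + 7 = 7, A[1][1] + B[1][1] = -2 + -4 = -6, A[1][2] + B[2][1] = 2 + 4 = 6) = -6 (attained at k = 1)
  C[1][2] = min over k of (A[1][0] + B[0][2] = 0 + 5 = 5, A[1][1] + B[1][2] = -2 + 7 = 5, A[1][2] + B[2][2] = 2 + -2 = 0) = 0 (attained at k = 2)
  C[2][0] = min over k of (A[2][0] + B[0][0] = 10 + 10 = 20, A[2][1] + B[1][0] = -5 + 10 = 5, A[2][2] + B[2][0] = 5 + -1 = 4) = 4 (attained at k = 2)
  C[2][1] = min over k of (A[2][0] + B[0][1] = 10 + 7 = 17, A[2][1] + B[1][1] = -5 + -4 = -9, A[2][2] + B[2][1] = 5 + 4 = 9) = -9 (attained at k = 1)
  C[2][2] = min over k of (A[2][0] + B[0][2] = 10 + 5 = 15, A[2][1] + B[1][2] = -5 + 7 = 2, A[2][2] + B[2][2] = 5 + -2 = 3) = 2 (attained at k = 1)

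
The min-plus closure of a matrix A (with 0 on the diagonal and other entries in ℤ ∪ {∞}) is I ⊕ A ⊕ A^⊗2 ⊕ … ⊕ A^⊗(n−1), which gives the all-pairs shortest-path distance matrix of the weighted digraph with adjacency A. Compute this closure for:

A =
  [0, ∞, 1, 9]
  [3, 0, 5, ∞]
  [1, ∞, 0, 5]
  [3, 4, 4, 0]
Closure =
  [0, 10, 1, 6]
  [3, 0, 4, 9]
  [1, 9, 0, 5]
  [3, 4, 4, 0]

This is the Floyd-Warshall all-pairs shortest-path computation. For each intermediate vertex k = 0, 1, …, 3, update dist[i][j] ← min(dist[i][j], dist[i][k] + dist[k][j]). The final matrix gives, for each (i, j), the minimum total weight of any directed path from i to j (possibly empty when i = j).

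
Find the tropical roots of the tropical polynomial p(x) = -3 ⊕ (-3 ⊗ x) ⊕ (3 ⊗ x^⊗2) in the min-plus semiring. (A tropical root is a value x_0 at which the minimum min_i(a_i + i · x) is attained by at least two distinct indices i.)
Roots: {-6, 0}

Each tropical root is a break point of the lower envelope of the lines y = a_i + i · x (there are 3 lines, with slopes 0, 1, ..., 2). Only the lines that attain the minimum somewhere contribute to roots; other lines are dominated. Here the surviving (envelope) indices are i = 2, i = 1, i = 0.
Intersections between consecutive envelope lines give the roots: for adjacent envelope indices i < j the intersection is x = (a_i − a_j) / (j − i). Reading off the sorted break points: {-6, 0}.
Verification: at each break x_0, at least two indices attain the minimum of min_i(a_i + i · x_0).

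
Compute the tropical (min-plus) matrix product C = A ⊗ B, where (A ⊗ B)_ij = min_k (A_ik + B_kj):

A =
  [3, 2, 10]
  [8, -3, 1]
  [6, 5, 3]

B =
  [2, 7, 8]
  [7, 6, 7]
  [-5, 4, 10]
A ⊗ B =
  [5, 8, 9]
  [-4, 3, 4]
  [-2, 7, 12]

Apply the min-plus product entry-by-entry:
  C[0][0] = min over k of (A[0][0] + B[0][0] = 3 + 2 = 5, A[0][1] + B[1][0] = 2 + 7 = 9, A[0][2] + B[2][0] = 10 + -5 = 5) = 5 (attained at k = 0)
  C[0][1] = min over k of (A[0][0] + B[0][1] = 3 + 7 = 10, A[0][1] + B[1][1] = 2 + 6 = 8, A[0][2] + B[2][1] = 10 + 4 = 14) = 8 (attained at k = 1)
  C[0][2] = min over k of (A[0][0] + B[0][2] = 3 + 8 = 11, A[0][1] + B[1][2] = 2 + 7 = 9, A[0][2] + B[2][2] = 10 + 10 = 20) = 9 (attained at k = 1)
  C[1][0] = min over k of (A[1][0] + B[0][0] = 8 + 2 = 10, A[1][1] + B[1][0] = -3 + 7 = 4, A[1][2] + B[2][0] = 1 + -5 = -4) = -4 (attained at k = 2)
  C[1][1] = min over k of (A[1][0] + B[0][1] = 8 + 7 = 15, A[1][1] + B[1][1] = -3 + 6 = 3, A[1][2] + B[2][1] = 1 + 4 = 5) = 3 (attained at k = 1)
  C[1][2] = min over k of (A[1][0] + B[0][2] = 8 + 8 = 16, A[1][1] + B[1][2] = -3 + 7 = 4, A[1][2] + B[2][2] = 1 + 10 = 11) = 4 (attained at k = 1)
  C[2][0] = min over k of (A[2][0] + B[0][0] = 6 + 2 = 8, A[2][1] + B[1][0] = 5 + 7 = 12, A[2][2] + B[2][0] = 3 + -5 = -2) = -2 (attained at k = 2)
  C[2][1] = min over k of (A[2][0] + B[0][1] = 6 + 7 = 13, A[2][1] + B[1][1] = 5 + 6 = 11, A[2][2] + B[2][1] = 3 + 4 = 7) = 7 (attained at k = 2)
  C[2][2] = min over k of (A[2][0] + B[0][2] = 6 + 8 = 14, A[2][1] + B[1][2] = 5 + 7 = 12, A[2][2] + B[2][2] = 3 + 10 = 13) = 12 (attained at k = 1)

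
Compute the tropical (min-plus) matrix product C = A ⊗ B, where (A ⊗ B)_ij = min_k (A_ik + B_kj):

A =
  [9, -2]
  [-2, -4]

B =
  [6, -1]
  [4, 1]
A ⊗ B =
  [2, -1]
  [0, -3]

Apply the min-plus product entry-by-entry:
  C[0][0] = min over k of (A[0][0] + B[0][0] = 9 + 6 = 15, A[0][1] + B[1][0] = -2 + 4 = 2) = 2 (attained at k = 1)
  C[0][1] = min over k of (A[0][0] + B[0][1] = 9 + -1 = 8, A[0][1] + B[1][1] = -2 + 1 = -1) = -1 (attained at k = 1)
  C[1][0] = min over k of (A[1][0] + B[0][0] = -2 + 6 = 4, A[1][1] + B[1][0] = -4 + 4 = 0) = 0 (attained at k = 1)
  C[1][1] = min over k of (A[1][0] + B[0][1] = -2 + -1 = -3, A[1][1] + B[1][1] = -4 + 1 = -3) = -3 (attained at k = 0)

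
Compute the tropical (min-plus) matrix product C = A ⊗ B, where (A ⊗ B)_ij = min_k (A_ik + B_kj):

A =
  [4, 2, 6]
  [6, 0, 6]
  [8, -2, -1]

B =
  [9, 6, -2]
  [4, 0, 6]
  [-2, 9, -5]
A ⊗ B =
  [4, 2, 1]
  [4, 0, 1]
  [-3, -2, -6]

Apply the min-plus product entry-by-entry:
  C[0][0] = min over k of (A[0][0] + B[0][0] = 4 + 9 = 13, A[0][1] + B[1][0] = 2 + 4 = 6, A[0][2] + B[2][0] = 6 + -2 = 4) = 4 (attained at k = 2)
  C[0][1] = min over k of (A[0][0] + B[0][1] = 4 + 6 = 10, A[0][1] + B[1][1] = 2 + 0 = 2, A[0][2] + B[2][1] = 6 + 9 = 15) = 2 (attained at k = 1)
  C[0][2] = min over k of (A[0][0] + B[0][2] = 4 + -2 = 2, A[0][1] + B[1][2] = 2 + 6 = 8, A[0][2] + B[2][2] = 6 + -5 = 1) = 1 (attained at k = 2)
  C[1][0] = min over k of (A[1][0] + B[0][0] = 6 + 9 = 15, A[1][1] + B[1][0] = 0 + 4 = 4, A[1][2] + B[2][0] = 6 + -2 = 4) = 4 (attained at k = 1)
  C[1][1] = min over k of (A[1][0] + B[0][1] = 6 + 6 = 12, A[1][1] + B[1][1] = 0 + 0 = 0, A[1][2] + B[2][1] = 6 + 9 = 15) = 0 (attained at k = 1)
  C[1][2] = min over k of (A[1][0] + B[0][2] = 6 + -2 = 4, A[1][1] + B[1][2] = 0 + 6 = 6, A[1][2] + B[2][2] = 6 + -5 = 1) = 1 (attained at k = 2)
  C[2][0] = min over k of (A[2][0] + B[0][0] = 8 + 9 = 17, A[2][1] + B[1][0] = -2 + 4 = 2, A[2][2] + B[2][0] = -1 + -2 = -3) = -3 (attained at k = 2)
  C[2][1] = min over k of (A[2][0] + B[0][1] = 8 + 6 = 14, A[2][1] + B[1][1] = -2 + 0 = -2, A[2][2] + B[2][1] = -1 + 9 = 8) = -2 (attained at k = 1)
  C[2][2] = min over k of (A[2][0] + B[0][2] = 8 + -2 = 6, A[2][1] + B[1][2] = -2 + 6 = 4, A[2][2] + B[2][2] = -1 + -5 = -6) = -6 (attained at k = 2)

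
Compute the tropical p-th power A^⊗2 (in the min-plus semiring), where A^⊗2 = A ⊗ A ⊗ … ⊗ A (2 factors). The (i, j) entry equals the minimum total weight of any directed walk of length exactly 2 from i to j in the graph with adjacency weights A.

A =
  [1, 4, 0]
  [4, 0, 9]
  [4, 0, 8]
A^⊗2 =
  [2, 0, 1]
  [4, 0, 4]
  [4, 0, 4]

Each entry (A^⊗2)_ij equals the minimum over all length-2 walks i = v_0 → v_1 → … → v_2 = j of Σ_t A[v_t][v_{t+1}]. For example, for (i, j) = (0, 2) we minimise over 3 possible intermediate vertex sequences; the minimum is 1, attained along the walk 0 → 0 → 2.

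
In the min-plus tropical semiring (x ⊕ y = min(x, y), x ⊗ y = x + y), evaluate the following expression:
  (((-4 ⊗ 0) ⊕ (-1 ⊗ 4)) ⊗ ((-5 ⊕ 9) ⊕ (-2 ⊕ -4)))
(((-4 ⊗ 0) ⊕ (-1 ⊗ 4)) ⊗ ((-5 ⊕ 9) ⊕ (-2 ⊕ -4))) = -9

Expand innermost to outermost. Recall ⊕ takes the minimum of its arguments and ⊗ takes their sum. Working out the expression (((-4 ⊗ 0) ⊕ (-1 ⊗ 4)) ⊗ ((-5 ⊕ 9) ⊕ (-2 ⊕ -4))) gives -9.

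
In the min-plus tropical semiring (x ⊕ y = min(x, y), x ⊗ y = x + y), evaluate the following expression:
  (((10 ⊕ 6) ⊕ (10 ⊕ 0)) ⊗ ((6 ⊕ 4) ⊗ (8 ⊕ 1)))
(((10 ⊕ 6) ⊕ (10 ⊕ 0)) ⊗ ((6 ⊕ 4) ⊗ (8 ⊕ 1))) = 5

Expand innermost to outermost. Recall ⊕ takes the minimum of its arguments and ⊗ takes their sum. Working out the expression (((10 ⊕ 6) ⊕ (10 ⊕ 0)) ⊗ ((6 ⊕ 4) ⊗ (8 ⊕ 1))) gives 5.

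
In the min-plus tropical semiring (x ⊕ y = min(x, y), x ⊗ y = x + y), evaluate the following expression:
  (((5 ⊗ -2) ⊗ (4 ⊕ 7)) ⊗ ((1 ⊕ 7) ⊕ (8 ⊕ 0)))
(((5 ⊗ -2) ⊗ (4 ⊕ 7)) ⊗ ((1 ⊕ 7) ⊕ (8 ⊕ 0))) = 7

Expand innermost to outermost. Recall ⊕ takes the minimum of its arguments and ⊗ takes their sum. Working out the expression (((5 ⊗ -2) ⊗ (4 ⊕ 7)) ⊗ ((1 ⊕ 7) ⊕ (8 ⊕ 0))) gives 7.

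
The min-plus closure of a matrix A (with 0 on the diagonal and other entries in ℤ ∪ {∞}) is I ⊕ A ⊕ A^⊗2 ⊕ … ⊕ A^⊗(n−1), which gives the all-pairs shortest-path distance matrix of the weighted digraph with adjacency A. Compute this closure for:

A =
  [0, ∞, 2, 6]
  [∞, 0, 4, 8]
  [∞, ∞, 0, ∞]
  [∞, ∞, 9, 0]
Closure =
  [0, ∞, 2, 6]
  [∞, 0, 4, 8]
  [∞, ∞, 0, ∞]
  [∞, ∞, 9, 0]

This is the Floyd-Warshall all-pairs shortest-path computation. For each intermediate vertex k = 0, 1, …, 3, update dist[i][j] ← min(dist[i][j], dist[i][k] + dist[k][j]). The final matrix gives, for each (i, j), the minimum total weight of any directed path from i to j (possibly empty when i = j).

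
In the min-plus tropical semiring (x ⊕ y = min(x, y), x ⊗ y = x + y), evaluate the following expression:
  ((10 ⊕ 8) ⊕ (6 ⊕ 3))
((10 ⊕ 8) ⊕ (6 ⊕ 3)) = 3

Expand innermost to outermost. Recall ⊕ takes the minimum of its arguments and ⊗ takes their sum. Working out the expression ((10 ⊕ 8) ⊕ (6 ⊕ 3)) gives 3.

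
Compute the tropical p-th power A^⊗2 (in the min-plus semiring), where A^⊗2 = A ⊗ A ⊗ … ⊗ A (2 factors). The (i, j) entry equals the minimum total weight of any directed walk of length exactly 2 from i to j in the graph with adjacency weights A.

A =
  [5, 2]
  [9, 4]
A^⊗2 =
  [10, 6]
  [13, 8]

Each entry (A^⊗2)_ij equals the minimum over all length-2 walks i = v_0 → v_1 → … → v_2 = j of Σ_t A[v_t][v_{t+1}]. For example, for (i, j) = (0, 1) we minimise over 2 possible intermediate vertex sequences; the minimum is 6, attained along the walk 0 → 1 → 1.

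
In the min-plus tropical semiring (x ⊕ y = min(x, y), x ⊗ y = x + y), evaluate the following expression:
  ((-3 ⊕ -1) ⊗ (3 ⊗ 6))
((-3 ⊕ -1) ⊗ (3 ⊗ 6)) = 6

Expand innermost to outermost. Recall ⊕ takes the minimum of its arguments and ⊗ takes their sum. Working out the expression ((-3 ⊕ -1) ⊗ (3 ⊗ 6)) gives 6.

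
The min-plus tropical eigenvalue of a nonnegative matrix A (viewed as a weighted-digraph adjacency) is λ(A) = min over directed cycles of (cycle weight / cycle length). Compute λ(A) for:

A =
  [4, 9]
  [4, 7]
λ(A) = 4

Enumerate directed cycles and compute their means (weight / length). Sample:
  cycle 0 → 0: weight = 4, length = 1, mean = 4/1 ≈ 4.000
  cycle 1 → 1: weight = 7, length = 1, mean = 7/1 ≈ 7.000
  cycle 0 → 1 → 0: weight = 13, length = 2, mean = 13/2 ≈ 6.500
  cycle 1 → 0 → 1: weight = 13, length = 2, mean = 13/2 ≈ 6.500
Minimum mean = 4.000, attained e.g. along the cycle 0 → 0 with weight 4 and length 1. So λ(A) = 4/1 = 4.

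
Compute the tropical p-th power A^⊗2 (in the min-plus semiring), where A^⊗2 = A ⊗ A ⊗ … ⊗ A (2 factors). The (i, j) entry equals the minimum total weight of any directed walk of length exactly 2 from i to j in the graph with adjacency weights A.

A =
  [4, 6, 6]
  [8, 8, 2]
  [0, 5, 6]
A^⊗2 =
  [6, 10, 8]
  [2, 7, 8]
  [4, 6, 6]

Each entry (A^⊗2)_ij equals the minimum over all length-2 walks i = v_0 → v_1 → … → v_2 = j of Σ_t A[v_t][v_{t+1}]. For example, for (i, j) = (0, 2) we minimise over 3 possible intermediate vertex sequences; the minimum is 8, attained along the walk 0 → 1 → 2.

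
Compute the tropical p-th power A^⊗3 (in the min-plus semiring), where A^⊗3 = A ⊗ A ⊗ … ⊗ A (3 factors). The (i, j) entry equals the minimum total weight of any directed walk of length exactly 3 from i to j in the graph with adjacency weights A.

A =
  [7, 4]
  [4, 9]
A^⊗3 =
  [15, 12]
  [12, 15]

Each entry (A^⊗3)_ij equals the minimum over all length-3 walks i = v_0 → v_1 → … → v_3 = j of Σ_t A[v_t][v_{t+1}]. For example, for (i, j) = (0, 1) we minimise over 4 possible intermediate vertex sequences; the minimum is 12, attained along the walk 0 → 1 → 0 → 1.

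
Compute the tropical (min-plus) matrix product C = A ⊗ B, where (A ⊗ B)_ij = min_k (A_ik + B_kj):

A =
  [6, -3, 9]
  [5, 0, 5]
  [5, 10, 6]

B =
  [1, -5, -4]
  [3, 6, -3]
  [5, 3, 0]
A ⊗ B =
  [0, 1, -6]
  [3, 0, -3]
  [6, 0, 1]

Apply the min-plus product entry-by-entry:
  C[0][0] = min over k of (A[0][0] + B[0][0] = 6 + 1 = 7, A[0][1] + B[1][0] = -3 + 3 = 0, A[0][2] + B[2][0] = 9 + 5 = 14) = 0 (attained at k = 1)
  C[0][1] = min over k of (A[0][0] + B[0][1] = 6 + -5 = 1, A[0][1] + B[1][1] = -3 + 6 = 3, A[0][2] + B[2][1] = 9 + 3 = 12) = 1 (attained at k = 0)
  C[0][2] = min over k of (A[0][0] + B[0][2] = 6 + -4 = 2, A[0][1] + B[1][2] = -3 + -3 = -6, A[0][2] + B[2][2] = 9 + 0 = 9) = -6 (attained at k = 1)
  C[1][0] = min over k of (A[1][0] + B[0][0] = 5 + 1 = 6, A[1][1] + B[1][0] = 0 + 3 = 3, A[1][2] + B[2][0] = 5 + 5 = 10) = 3 (attained at k = 1)
  C[1][1] = min over k of (A[1][0] + B[0][1] = 5 + -5 = 0, A[1][1] + B[1][1] = 0 + 6 = 6, A[1][2] + B[2][1] = 5 + 3 = 8) = 0 (attained at k = 0)
  C[1][2] = min over k of (A[1][0] + B[0][2] = 5 + -4 = 1, A[1][1] + B[1][2] = 0 + -3 = -3, A[1][2] + B[2][2] = 5 + 0 = 5) = -3 (attained at k = 1)
  C[2][0] = min over k of (A[2][0] + B[0][0] = 5 + 1 = 6, A[2][1] + B[1][0] = 10 + 3 = 13, A[2][2] + B[2][0] = 6 + 5 = 11) = 6 (attained at k = 0)
  C[2][1] = min over k of (A[2][0] + B[0][1] = 5 + -5 = 0, A[2][1] + B[1][1] = 10 + 6 = 16, A[2][2] + B[2][1] = 6 + 3 = 9) = 0 (attained at k = 0)
  C[2][2] = min over k of (A[2][0] + B[0][2] = 5 + -4 = 1, A[2][1] + B[1][2] = 10 + -3 = 7, A[2][2] + B[2][2] = 6 + 0 = 6) = 1 (attained at k = 0)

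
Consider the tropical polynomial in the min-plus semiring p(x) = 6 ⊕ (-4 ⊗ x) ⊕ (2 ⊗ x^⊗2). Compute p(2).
p(2) = -2

A tropical monomial a ⊗ x^⊗i evaluates to a + i · x. Evaluating each term at x = 2:
  Term 0 contributes 6 + 0 · 2 = 6
  Term 1 contributes -4 + 1 · 2 = -2
  Term 2 contributes 2 + 2 · 2 = 6
p(2) = ⊕ of these = min[6, -2, 6] = -2.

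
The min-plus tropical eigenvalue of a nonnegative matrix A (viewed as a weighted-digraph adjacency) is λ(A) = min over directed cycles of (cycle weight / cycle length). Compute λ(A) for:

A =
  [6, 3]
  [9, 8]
λ(A) = 6

Enumerate directed cycles and compute their means (weight / length). Sample:
  cycle 0 → 0: weight = 6, length = 1, mean = 6/1 ≈ 6.000
  cycle 1 → 1: weight = 8, length = 1, mean = 8/1 ≈ 8.000
  cycle 0 → 1 → 0: weight = 12, length = 2, mean = 12/2 ≈ 6.000
  cycle 1 → 0 → 1: weight = 12, length = 2, mean = 12/2 ≈ 6.000
Minimum mean = 6.000, attained e.g. along the cycle 0 → 0 with weight 6 and length 1. So λ(A) = 6/1 = 6.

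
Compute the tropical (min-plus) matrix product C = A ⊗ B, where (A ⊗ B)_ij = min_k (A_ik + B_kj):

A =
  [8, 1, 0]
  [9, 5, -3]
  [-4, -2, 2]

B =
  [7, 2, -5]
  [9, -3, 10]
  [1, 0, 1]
A ⊗ B =
  [1, -2, 1]
  [-2, -3, -2]
  [3, -5, -9]

Apply the min-plus product entry-by-entry:
  C[0][0] = min over k of (A[0][0] + B[0][0] = 8 + 7 = 15, A[0][1] + B[1][0] = 1 + 9 = 10, A[0][2] + B[2][0] = 0 + 1 = 1) = 1 (attained at k = 2)
  C[0][1] = min over k of (A[0][0] + B[0][1] = 8 + 2 = 10, A[0][1] + B[1][1] = 1 + -3 = -2, A[0][2] + B[2][1] = 0 + 0 = 0) = -2 (attained at k = 1)
  C[0][2] = min over k of (A[0][0] + B[0][2] = 8 + -5 = 3, A[0][1] + B[1][2] = 1 + 10 = 11, A[0][2] + B[2][2] = 0 + 1 = 1) = 1 (attained at k = 2)
  C[1][0] = min over k of (A[1][0] + B[0][0] = 9 + 7 = 16, A[1][1] + B[1][0] = 5 + 9 = 14, A[1][2] + B[2][0] = -3 + 1 = -2) = -2 (attained at k = 2)
  C[1][1] = min over k of (A[1][0] + B[0][1] = 9 + 2 = 11, A[1][1] + B[1][1] = 5 + -3 = 2, A[1][2] + B[2][1] = -3 + 0 = -3) = -3 (attained at k = 2)
  C[1][2] = min over k of (A[1][0] + B[0][2] = 9 + -5 = 4, A[1][1] + B[1][2] = 5 + 10 = 15, A[1][2] + B[2][2] = -3 + 1 = -2) = -2 (attained at k = 2)
  C[2][0] = min over k of (A[2][0] + B[0][0] = -4 + 7 = 3, A[2][1] + B[1][0] = -2 + 9 = 7, A[2][2] + B[2][0] = 2 + 1 = 3) = 3 (attained at k = 0)
  C[2][1] = min over k of (A[2][0] + B[0][1] = -4 + 2 = -2, A[2][1] + B[1][1] = -2 + -3 = -5, A[2][2] + B[2][1] = 2 + 0 = 2) = -5 (attained at k = 1)
  C[2][2] = min over k of (A[2][0] + B[0][2] = -4 + -5 = -9, A[2][1] + B[1][2] = -2 + 10 = 8, A[2][2] + B[2][2] = 2 + 1 = 3) = -9 (attained at k = 0)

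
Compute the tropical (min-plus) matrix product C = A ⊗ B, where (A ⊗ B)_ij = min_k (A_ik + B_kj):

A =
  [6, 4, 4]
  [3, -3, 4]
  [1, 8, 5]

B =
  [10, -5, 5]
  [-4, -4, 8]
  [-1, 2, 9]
A ⊗ B =
  [0, 0, 11]
  [-7, -7, 5]
  [4, -4, 6]

Apply the min-plus product entry-by-entry:
  C[0][0] = min over k of (A[0][0] + B[0][0] = 6 + 10 = 16, A[0][1] + B[1][0] = 4 + -4 = 0, A[0][2] + B[2][0] = 4 + -1 = 3) = 0 (attained at k = 1)
  C[0][1] = min over k of (A[0][0] + B[0][1] = 6 + -5 = 1, A[0][1] + B[1][1] = 4 + -4 = 0, A[0][2] + B[2][1] = 4 + 2 = 6) = 0 (attained at k = 1)
  C[0][2] = min over k of (A[0][0] + B[0][2] = 6 + 5 = 11, A[0][1] + B[1][2] = 4 + 8 = 12, A[0][2] + B[2][2] = 4 + 9 = 13) = 11 (attained at k = 0)
  C[1][0] = min over k of (A[1][0] + B[0][0] = 3 + 10 = 13, A[1][1] + B[1][0] = -3 + -4 = -7, A[1][2] + B[2][0] = 4 + -1 = 3) = -7 (attained at k = 1)
  C[1][1] = min over k of (A[1][0] + B[0][1] = 3 + -5 = -2, A[1][1] + B[1][1] = -3 + -4 = -7, A[1][2] + B[2][1] = 4 + 2 = 6) = -7 (attained at k = 1)
  C[1][2] = min over k of (A[1][0] + B[0][2] = 3 + 5 = 8, A[1][1] + B[1][2] = -3 + 8 = 5, A[1][2] + B[2][2] = 4 + 9 = 13) = 5 (attained at k = 1)
  C[2][0] = min over k of (A[2][0] + B[0][0] = 1 + 10 = 11, A[2][1] + B[1][0] = 8 + -4 = 4, A[2][2] + B[2][0] = 5 + -1 = 4) = 4 (attained at k = 1)
  C[2][1] = min over k of (A[2][0] + B[0][1] = 1 + -5 = -4, A[2][1] + B[1][1] = 8 + -4 = 4, A[2][2] + B[2][1] = 5 + 2 = 7) = -4 (attained at k = 0)
  C[2][2] = min over k of (A[2][0] + B[0][2] = 1 + 5 = 6, A[2][1] + B[1][2] = 8 + 8 = 16, A[2][2] + B[2][2] = 5 + 9 = 14) = 6 (attained at k = 0)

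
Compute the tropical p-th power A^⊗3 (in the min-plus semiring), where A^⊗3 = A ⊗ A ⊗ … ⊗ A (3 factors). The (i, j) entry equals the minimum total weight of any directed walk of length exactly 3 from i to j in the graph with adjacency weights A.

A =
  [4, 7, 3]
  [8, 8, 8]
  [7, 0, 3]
A^⊗3 =
  [11, 6, 9]
  [16, 11, 14]
  [11, 6, 9]

Each entry (A^⊗3)_ij equals the minimum over all length-3 walks i = v_0 → v_1 → … → v_3 = j of Σ_t A[v_t][v_{t+1}]. For example, for (i, j) = (0, 2) we minimise over 9 possible intermediate vertex sequences; the minimum is 9, attained along the walk 0 → 2 → 2 → 2.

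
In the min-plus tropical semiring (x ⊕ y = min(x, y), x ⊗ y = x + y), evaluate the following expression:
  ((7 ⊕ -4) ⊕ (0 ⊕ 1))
((7 ⊕ -4) ⊕ (0 ⊕ 1)) = -4

Expand innermost to outermost. Recall ⊕ takes the minimum of its arguments and ⊗ takes their sum. Working out the expression ((7 ⊕ -4) ⊕ (0 ⊕ 1)) gives -4.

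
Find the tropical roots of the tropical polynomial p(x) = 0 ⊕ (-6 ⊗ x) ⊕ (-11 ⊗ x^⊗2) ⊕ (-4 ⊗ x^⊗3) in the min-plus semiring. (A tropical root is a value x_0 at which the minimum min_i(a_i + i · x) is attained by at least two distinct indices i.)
Roots: {-7, 5, 6}

Each tropical root is a break point of the lower envelope of the lines y = a_i + i · x (there are 4 lines, with slopes 0, 1, ..., 3). Only the lines that attain the minimum somewhere contribute to roots; other lines are dominated. Here the surviving (envelope) indices are i = 3, i = 2, i = 1, i = 0.
Intersections between consecutive envelope lines give the roots: for adjacent envelope indices i < j the intersection is x = (a_i − a_j) / (j − i). Reading off the sorted break points: {-7, 5, 6}.
Verification: at each break x_0, at least two indices attain the minimum of min_i(a_i + i · x_0).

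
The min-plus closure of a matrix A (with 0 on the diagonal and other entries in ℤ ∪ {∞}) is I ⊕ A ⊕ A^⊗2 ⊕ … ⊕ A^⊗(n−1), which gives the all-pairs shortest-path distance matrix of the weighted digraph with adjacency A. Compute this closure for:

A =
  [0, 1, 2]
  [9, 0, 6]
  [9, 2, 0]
Closure =
  [0, 1, 2]
  [9, 0, 6]
  [9, 2, 0]

This is the Floyd-Warshall all-pairs shortest-path computation. For each intermediate vertex k = 0, 1, …, 2, update dist[i][j] ← min(dist[i][j], dist[i][k] + dist[k][j]). The final matrix gives, for each (i, j), the minimum total weight of any directed path from i to j (possibly empty when i = j).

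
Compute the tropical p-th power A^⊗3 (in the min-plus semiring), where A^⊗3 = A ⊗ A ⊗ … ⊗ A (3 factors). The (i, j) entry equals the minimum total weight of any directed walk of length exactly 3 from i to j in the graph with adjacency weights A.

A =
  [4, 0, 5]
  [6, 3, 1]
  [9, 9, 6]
A^⊗3 =
  [9, 6, 4]
  [12, 9, 7]
  [15, 12, 10]

Each entry (A^⊗3)_ij equals the minimum over all length-3 walks i = v_0 → v_1 → … → v_3 = j of Σ_t A[v_t][v_{t+1}]. For example, for (i, j) = (0, 2) we minimise over 9 possible intermediate vertex sequences; the minimum is 4, attained along the walk 0 → 1 → 1 → 2.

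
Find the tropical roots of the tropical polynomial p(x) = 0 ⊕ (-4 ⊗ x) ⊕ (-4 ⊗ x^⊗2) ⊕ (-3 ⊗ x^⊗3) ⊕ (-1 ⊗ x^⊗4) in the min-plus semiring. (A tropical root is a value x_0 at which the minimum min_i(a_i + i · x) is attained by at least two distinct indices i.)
Roots: {-2, -1, 0, 4}

Each tropical root is a break point of the lower envelope of the lines y = a_i + i · x (there are 5 lines, with slopes 0, 1, ..., 4). Only the lines that attain the minimum somewhere contribute to roots; other lines are dominated. Here the surviving (envelope) indices are i = 4, i = 3, i = 2, i = 1, i = 0.
Intersections between consecutive envelope lines give the roots: for adjacent envelope indices i < j the intersection is x = (a_i − a_j) / (j − i). Reading off the sorted break points: {-2, -1, 0, 4}.
Verification: at each break x_0, at least two indices attain the minimum of min_i(a_i + i · x_0).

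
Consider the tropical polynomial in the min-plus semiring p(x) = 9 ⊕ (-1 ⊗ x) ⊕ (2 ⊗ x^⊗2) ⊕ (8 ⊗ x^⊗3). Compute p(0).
p(0) = -1

A tropical monomial a ⊗ x^⊗i evaluates to a + i · x. Evaluating each term at x = 0:
  Term 0 contributes 9 + 0 · 0 = 9
  Term 1 contributes -1 + 1 · 0 = -1
  Term 2 contributes 2 + 2 · 0 = 2
  Term 3 contributes 8 + 3 · 0 = 8
p(0) = ⊕ of these = min[9, -1, 2, 8] = -1.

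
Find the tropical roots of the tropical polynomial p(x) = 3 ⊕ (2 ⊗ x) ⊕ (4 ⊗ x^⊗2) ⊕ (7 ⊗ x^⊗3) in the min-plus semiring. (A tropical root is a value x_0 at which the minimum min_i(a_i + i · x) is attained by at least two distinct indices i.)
Roots: {-3, -2, 1}

Each tropical root is a break point of the lower envelope of the lines y = a_i + i · x (there are 4 lines, with slopes 0, 1, ..., 3). Only the lines that attain the minimum somewhere contribute to roots; other lines are dominated. Here the surviving (envelope) indices are i = 3, i = 2, i = 1, i = 0.
Intersections between consecutive envelope lines give the roots: for adjacent envelope indices i < j the intersection is x = (a_i − a_j) / (j − i). Reading off the sorted break points: {-3, -2, 1}.
Verification: at each break x_0, at least two indices attain the minimum of min_i(a_i + i · x_0).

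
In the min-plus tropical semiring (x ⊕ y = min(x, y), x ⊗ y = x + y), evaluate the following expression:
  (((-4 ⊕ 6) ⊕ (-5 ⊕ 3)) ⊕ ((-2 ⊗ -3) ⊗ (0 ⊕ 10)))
(((-4 ⊕ 6) ⊕ (-5 ⊕ 3)) ⊕ ((-2 ⊗ -3) ⊗ (0 ⊕ 10))) = -5

Expand innermost to outermost. Recall ⊕ takes the minimum of its arguments and ⊗ takes their sum. Working out the expression (((-4 ⊕ 6) ⊕ (-5 ⊕ 3)) ⊕ ((-2 ⊗ -3) ⊗ (0 ⊕ 10))) gives -5.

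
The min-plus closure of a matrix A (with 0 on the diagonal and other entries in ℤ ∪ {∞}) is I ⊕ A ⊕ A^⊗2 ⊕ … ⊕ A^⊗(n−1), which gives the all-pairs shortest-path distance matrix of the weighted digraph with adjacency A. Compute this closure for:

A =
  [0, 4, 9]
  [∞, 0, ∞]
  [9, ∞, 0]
Closure =
  [0, 4, 9]
  [∞, 0, ∞]
  [9, 13, 0]

This is the Floyd-Warshall all-pairs shortest-path computation. For each intermediate vertex k = 0, 1, …, 2, update dist[i][j] ← min(dist[i][j], dist[i][k] + dist[k][j]). The final matrix gives, for each (i, j), the minimum total weight of any directed path from i to j (possibly empty when i = j).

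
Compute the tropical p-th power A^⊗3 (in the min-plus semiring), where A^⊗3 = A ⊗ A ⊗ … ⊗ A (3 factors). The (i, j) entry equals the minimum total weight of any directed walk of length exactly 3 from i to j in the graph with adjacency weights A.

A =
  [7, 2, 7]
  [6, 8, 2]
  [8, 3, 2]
A^⊗3 =
  [12, 7, 6]
  [11, 7, 6]
  [11, 7, 6]

Each entry (A^⊗3)_ij equals the minimum over all length-3 walks i = v_0 → v_1 → … → v_3 = j of Σ_t A[v_t][v_{t+1}]. For example, for (i, j) = (0, 2) we minimise over 9 possible intermediate vertex sequences; the minimum is 6, attained along the walk 0 → 1 → 2 → 2.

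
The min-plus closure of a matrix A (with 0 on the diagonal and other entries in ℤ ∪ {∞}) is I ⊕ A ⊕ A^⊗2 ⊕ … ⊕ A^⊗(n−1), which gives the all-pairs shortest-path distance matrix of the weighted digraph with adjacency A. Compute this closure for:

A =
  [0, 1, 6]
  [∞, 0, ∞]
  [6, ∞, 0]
Closure =
  [0, 1, 6]
  [∞, 0, ∞]
  [6, 7, 0]

This is the Floyd-Warshall all-pairs shortest-path computation. For each intermediate vertex k = 0, 1, …, 2, update dist[i][j] ← min(dist[i][j], dist[i][k] + dist[k][j]). The final matrix gives, for each (i, j), the minimum total weight of any directed path from i to j (possibly empty when i = j).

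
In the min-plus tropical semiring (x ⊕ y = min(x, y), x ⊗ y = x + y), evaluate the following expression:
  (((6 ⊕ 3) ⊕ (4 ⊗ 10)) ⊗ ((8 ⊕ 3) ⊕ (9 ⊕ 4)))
(((6 ⊕ 3) ⊕ (4 ⊗ 10)) ⊗ ((8 ⊕ 3) ⊕ (9 ⊕ 4))) = 6

Expand innermost to outermost. Recall ⊕ takes the minimum of its arguments and ⊗ takes their sum. Working out the expression (((6 ⊕ 3) ⊕ (4 ⊗ 10)) ⊗ ((8 ⊕ 3) ⊕ (9 ⊕ 4))) gives 6.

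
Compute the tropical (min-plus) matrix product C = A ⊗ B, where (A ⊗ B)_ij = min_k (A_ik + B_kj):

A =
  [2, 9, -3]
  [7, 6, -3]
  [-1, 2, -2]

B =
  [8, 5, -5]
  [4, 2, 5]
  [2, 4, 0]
A ⊗ B =
  [-1, 1, -3]
  [-1, 1, -3]
  [0, 2, -6]

Apply the min-plus product entry-by-entry:
  C[0][0] = min over k of (A[0][0] + B[0][0] = 2 + 8 = 10, A[0][1] + B[1][0] = 9 + 4 = 13, A[0][2] + B[2][0] = -3 + 2 = -1) = -1 (attained at k = 2)
  C[0][1] = min over k of (A[0][0] + B[0][1] = 2 + 5 = 7, A[0][1] + B[1][1] = 9 + 2 = 11, A[0][2] + B[2][1] = -3 + 4 = 1) = 1 (attained at k = 2)
  C[0][2] = min over k of (A[0][0] + B[0][2] = 2 + -5 = -3, A[0][1] + B[1][2] = 9 + 5 = 14, A[0][2] + B[2][2] = -3 + 0 = -3) = -3 (attained at k = 0)
  C[1][0] = min over k of (A[1][0] + B[0][0] = 7 + 8 = 15, A[1][1] + B[1][0] = 6 + 4 = 10, A[1][2] + B[2][0] = -3 + 2 = -1) = -1 (attained at k = 2)
  C[1][1] = min over k of (A[1][0] + B[0][1] = 7 + 5 = 12, A[1][1] + B[1][1] = 6 + 2 = 8, A[1][2] + B[2][1] = -3 + 4 = 1) = 1 (attained at k = 2)
  C[1][2] = min over k of (A[1][0] + B[0][2] = 7 + -5 = 2, A[1][1] + B[1][2] = 6 + 5 = 11, A[1][2] + B[2][2] = -3 + 0 = -3) = -3 (attained at k = 2)
  C[2][0] = min over k of (A[2][0] + B[0][0] = -1 + 8 = 7, A[2][1] + B[1][0] = 2 + 4 = 6, A[2][2] + B[2][0] = -2 + 2 = 0) = 0 (attained at k = 2)
  C[2][1] = min over k of (A[2][0] + B[0][1] = -1 + 5 = 4, A[2][1] + B[1][1] = 2 + 2 = 4, A[2][2] + B[2][1] = -2 + 4 = 2) = 2 (attained at k = 2)
  C[2][2] = min over k of (A[2][0] + B[0][2] = -1 + -5 = -6, A[2][1] + B[1][2] = 2 + 5 = 7, A[2][2] + B[2][2] = -2 + 0 = -2) = -6 (attained at k = 0)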